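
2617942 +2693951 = 5311893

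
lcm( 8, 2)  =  8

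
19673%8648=2377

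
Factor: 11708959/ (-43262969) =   -  19^1 * 61^ (-1)*643^(-1)*1103^ ( - 1 ) * 616261^1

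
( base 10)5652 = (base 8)13024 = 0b1011000010100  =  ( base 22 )BEK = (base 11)4279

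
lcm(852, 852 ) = 852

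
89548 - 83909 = 5639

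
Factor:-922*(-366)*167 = 2^2*3^1*61^1*167^1 *461^1 = 56354484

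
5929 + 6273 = 12202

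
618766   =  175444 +443322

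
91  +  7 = 98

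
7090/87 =81 + 43/87 = 81.49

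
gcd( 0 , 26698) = 26698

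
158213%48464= 12821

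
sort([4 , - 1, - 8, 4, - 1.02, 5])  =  [-8, - 1.02 , - 1, 4, 4,  5 ] 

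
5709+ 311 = 6020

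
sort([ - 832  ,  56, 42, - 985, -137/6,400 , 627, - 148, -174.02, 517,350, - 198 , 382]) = [ - 985, - 832, - 198,- 174.02, - 148, - 137/6,42, 56, 350,  382, 400,517,627 ] 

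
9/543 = 3/181 = 0.02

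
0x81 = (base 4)2001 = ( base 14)93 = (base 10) 129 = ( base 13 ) 9c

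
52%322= 52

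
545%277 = 268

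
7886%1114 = 88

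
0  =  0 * 359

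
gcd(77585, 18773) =1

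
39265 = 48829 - 9564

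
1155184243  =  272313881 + 882870362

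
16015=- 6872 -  - 22887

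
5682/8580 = 947/1430 =0.66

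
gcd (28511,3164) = 7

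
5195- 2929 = 2266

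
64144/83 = 64144/83 = 772.82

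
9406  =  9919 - 513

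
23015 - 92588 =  - 69573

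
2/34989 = 2/34989 = 0.00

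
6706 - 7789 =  - 1083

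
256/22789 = 256/22789 = 0.01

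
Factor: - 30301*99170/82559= -3004950170/82559 = -2^1 * 5^1 * 47^1*157^1*193^1*211^1*82559^( - 1 ) 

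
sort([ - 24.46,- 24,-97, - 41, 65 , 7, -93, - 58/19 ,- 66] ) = [-97, - 93, - 66,-41, - 24.46, - 24, - 58/19,7,65]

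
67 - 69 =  - 2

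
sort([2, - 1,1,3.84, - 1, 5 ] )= [  -  1 , - 1, 1 , 2, 3.84, 5 ] 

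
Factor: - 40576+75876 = 2^2*5^2*353^1 = 35300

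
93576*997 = 93295272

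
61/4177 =61/4177 = 0.01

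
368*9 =3312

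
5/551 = 5/551 = 0.01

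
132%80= 52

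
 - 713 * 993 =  - 708009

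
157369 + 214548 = 371917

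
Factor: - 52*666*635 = -2^3*3^2*5^1*13^1*37^1*127^1 = - 21991320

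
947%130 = 37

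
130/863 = 130/863 = 0.15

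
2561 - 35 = 2526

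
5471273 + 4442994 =9914267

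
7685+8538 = 16223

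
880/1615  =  176/323 = 0.54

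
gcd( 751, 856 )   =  1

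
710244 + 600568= 1310812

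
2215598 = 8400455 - 6184857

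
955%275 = 130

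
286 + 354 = 640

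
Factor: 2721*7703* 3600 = 2^4 * 3^3*5^2*907^1*7703^1 = 75455506800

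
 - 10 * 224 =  - 2240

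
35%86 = 35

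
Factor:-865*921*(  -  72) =2^3 * 3^3*5^1*173^1*307^1 = 57359880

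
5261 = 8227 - 2966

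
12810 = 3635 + 9175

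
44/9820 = 11/2455 = 0.00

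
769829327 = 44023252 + 725806075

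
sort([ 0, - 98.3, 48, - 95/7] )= [ - 98.3,-95/7,  0, 48 ]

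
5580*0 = 0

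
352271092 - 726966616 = -374695524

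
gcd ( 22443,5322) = 3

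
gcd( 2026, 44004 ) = 2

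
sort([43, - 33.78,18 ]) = [- 33.78,  18 , 43 ] 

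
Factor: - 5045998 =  - 2^1*2522999^1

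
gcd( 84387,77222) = 1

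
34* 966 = 32844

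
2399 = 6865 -4466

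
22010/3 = 22010/3  =  7336.67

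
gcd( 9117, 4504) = 1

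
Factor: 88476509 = 11^1*37^1*217387^1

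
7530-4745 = 2785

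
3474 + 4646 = 8120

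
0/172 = 0 =0.00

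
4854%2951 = 1903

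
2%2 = 0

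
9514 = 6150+3364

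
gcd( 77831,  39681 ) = 1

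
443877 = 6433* 69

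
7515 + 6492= 14007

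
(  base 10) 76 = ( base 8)114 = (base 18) 44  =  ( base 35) 26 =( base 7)136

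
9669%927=399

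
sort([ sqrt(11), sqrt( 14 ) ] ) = [ sqrt(11 ),sqrt(14)] 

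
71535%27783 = 15969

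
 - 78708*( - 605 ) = 47618340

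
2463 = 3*821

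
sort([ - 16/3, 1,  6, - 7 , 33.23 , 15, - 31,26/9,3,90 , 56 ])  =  [ - 31,  -  7, - 16/3,1, 26/9,3,6,15,  33.23,56,90 ]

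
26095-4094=22001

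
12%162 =12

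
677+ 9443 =10120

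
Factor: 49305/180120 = 2^(-3) * 79^( - 1 ) *173^1= 173/632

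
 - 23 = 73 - 96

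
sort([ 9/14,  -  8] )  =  [ - 8, 9/14 ] 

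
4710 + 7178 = 11888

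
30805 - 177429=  - 146624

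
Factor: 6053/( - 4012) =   -  2^( - 2)*17^(- 1 ) * 59^( - 1)*6053^1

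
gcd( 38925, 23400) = 225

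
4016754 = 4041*994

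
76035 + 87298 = 163333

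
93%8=5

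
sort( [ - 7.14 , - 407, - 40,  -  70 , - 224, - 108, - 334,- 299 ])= [ - 407 ,-334, -299,-224,- 108, - 70, - 40 ,-7.14 ] 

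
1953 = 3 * 651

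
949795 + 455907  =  1405702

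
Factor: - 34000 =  - 2^4*5^3*17^1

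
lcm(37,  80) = 2960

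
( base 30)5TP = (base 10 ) 5395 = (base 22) b35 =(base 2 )1010100010011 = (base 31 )5j1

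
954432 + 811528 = 1765960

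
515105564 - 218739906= 296365658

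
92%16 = 12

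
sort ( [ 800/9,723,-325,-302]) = [ - 325, - 302,800/9,723]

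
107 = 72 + 35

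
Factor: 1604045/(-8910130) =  - 2^ ( - 1)*53^1*293^(  -  1 )*3041^( -1)*6053^1= - 320809/1782026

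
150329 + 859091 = 1009420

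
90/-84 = - 2+13/14 = - 1.07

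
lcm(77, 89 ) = 6853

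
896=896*1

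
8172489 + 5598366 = 13770855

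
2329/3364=2329/3364 = 0.69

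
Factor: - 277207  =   - 7^1*199^2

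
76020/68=19005/17= 1117.94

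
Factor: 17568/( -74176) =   -  9/38 = - 2^( - 1)*3^2*19^( - 1)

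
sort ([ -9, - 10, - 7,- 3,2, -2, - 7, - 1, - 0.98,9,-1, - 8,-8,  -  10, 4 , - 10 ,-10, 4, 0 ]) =[-10,-10, - 10, -10, - 9,-8,-8,  -  7, - 7, - 3, - 2,-1 , - 1, - 0.98, 0, 2, 4, 4, 9] 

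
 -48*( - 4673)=224304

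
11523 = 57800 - 46277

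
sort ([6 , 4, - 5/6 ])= [ - 5/6,4,6]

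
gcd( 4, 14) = 2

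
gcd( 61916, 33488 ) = 92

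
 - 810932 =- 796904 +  - 14028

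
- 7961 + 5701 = - 2260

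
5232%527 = 489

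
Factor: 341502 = 2^1 *3^1*7^1 * 47^1*173^1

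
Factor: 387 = 3^2*43^1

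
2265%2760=2265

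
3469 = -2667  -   - 6136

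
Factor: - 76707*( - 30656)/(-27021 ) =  - 2^6*3^3*479^1  *947^1*9007^(- 1) =- 783843264/9007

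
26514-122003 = - 95489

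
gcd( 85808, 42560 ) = 16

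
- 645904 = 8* (-80738) 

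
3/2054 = 3/2054 = 0.00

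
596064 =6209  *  96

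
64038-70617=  - 6579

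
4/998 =2/499 = 0.00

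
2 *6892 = 13784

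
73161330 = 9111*8030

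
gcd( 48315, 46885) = 5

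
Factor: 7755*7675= 3^1 * 5^3 * 11^1*47^1*307^1 = 59519625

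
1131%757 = 374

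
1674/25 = 1674/25 = 66.96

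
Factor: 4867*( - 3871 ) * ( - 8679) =163513722603 = 3^1 * 7^2 *11^1*31^1*79^1 *157^1 *263^1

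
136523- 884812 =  - 748289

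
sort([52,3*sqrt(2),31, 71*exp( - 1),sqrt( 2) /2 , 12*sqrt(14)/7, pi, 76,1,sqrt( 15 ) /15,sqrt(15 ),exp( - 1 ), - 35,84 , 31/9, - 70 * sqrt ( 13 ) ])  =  [ - 70*sqrt(13), - 35, sqrt(15 ) /15,exp( - 1 ),sqrt( 2) /2,1,pi , 31/9,sqrt ( 15), 3*sqrt(2 ),12*sqrt(14 ) /7,71*exp(  -  1) , 31,  52,76, 84]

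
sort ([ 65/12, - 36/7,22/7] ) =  [ - 36/7, 22/7, 65/12]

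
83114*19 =1579166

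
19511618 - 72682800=- 53171182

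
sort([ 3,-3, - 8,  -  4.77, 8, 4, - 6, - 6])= [ - 8, - 6, - 6, - 4.77, - 3,3, 4,  8]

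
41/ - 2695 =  - 1 + 2654/2695= -0.02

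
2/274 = 1/137= 0.01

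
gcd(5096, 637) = 637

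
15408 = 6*2568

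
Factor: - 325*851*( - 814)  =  225132050  =  2^1*5^2*11^1*13^1*23^1*37^2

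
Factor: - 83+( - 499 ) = -582 = - 2^1 * 3^1 * 97^1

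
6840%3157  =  526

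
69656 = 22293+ 47363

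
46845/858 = 54 +171/286 = 54.60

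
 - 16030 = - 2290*7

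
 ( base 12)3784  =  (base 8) 14224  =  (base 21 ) E5D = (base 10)6292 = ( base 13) 2B30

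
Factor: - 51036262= - 2^1*25518131^1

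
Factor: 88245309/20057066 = 2^( - 1 )*3^1*223^ (-1)*1531^1*19213^1 * 44971^(-1 )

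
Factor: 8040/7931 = 2^3*3^1* 5^1 * 7^( - 1) * 11^ ( - 1)*67^1 * 103^(-1) 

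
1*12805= 12805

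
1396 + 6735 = 8131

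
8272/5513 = 8272/5513 =1.50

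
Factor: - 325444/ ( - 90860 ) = 197/55 = 5^( - 1 )*11^( - 1) * 197^1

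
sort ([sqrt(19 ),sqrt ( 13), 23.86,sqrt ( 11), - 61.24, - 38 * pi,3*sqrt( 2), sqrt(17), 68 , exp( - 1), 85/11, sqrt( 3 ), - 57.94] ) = [ - 38*pi ,-61.24, - 57.94,exp (-1),sqrt (3), sqrt(11), sqrt( 13),sqrt( 17), 3*sqrt( 2),sqrt( 19),85/11,  23.86, 68]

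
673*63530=42755690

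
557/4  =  557/4 = 139.25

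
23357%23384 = 23357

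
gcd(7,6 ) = 1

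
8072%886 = 98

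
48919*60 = 2935140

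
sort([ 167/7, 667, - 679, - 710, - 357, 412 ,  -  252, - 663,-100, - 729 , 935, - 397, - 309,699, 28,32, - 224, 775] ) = [- 729, - 710, - 679, - 663, - 397, - 357, - 309, - 252, - 224, - 100, 167/7, 28,32, 412,667 , 699 , 775,935] 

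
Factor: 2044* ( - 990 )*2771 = -2^3*3^2*5^1 * 7^1*11^1*17^1 * 73^1*163^1 = - 5607284760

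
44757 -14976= 29781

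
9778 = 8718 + 1060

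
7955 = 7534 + 421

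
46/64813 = 46/64813 = 0.00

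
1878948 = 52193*36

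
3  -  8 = -5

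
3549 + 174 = 3723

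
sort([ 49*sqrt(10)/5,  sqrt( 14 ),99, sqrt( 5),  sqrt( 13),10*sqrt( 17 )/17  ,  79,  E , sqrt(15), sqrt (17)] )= [ sqrt( 5),  10*sqrt (17 )/17, E,  sqrt( 13),  sqrt (14 ),sqrt (15 ),  sqrt( 17 ), 49 * sqrt(10)/5, 79, 99]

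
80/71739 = 80/71739 = 0.00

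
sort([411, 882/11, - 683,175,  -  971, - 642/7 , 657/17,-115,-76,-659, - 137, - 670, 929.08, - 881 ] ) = [ - 971, - 881, - 683 , - 670, - 659, - 137,-115, - 642/7, - 76,657/17,882/11, 175, 411, 929.08 ]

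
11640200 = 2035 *5720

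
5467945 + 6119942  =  11587887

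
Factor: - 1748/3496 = - 2^(-1 )  =  - 1/2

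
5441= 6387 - 946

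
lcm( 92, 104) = 2392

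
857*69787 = 59807459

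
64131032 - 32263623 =31867409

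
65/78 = 5/6 =0.83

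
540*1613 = 871020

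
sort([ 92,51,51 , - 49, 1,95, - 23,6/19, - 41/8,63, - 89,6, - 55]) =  [ - 89, - 55, - 49, - 23, - 41/8, 6/19,1, 6, 51,51, 63,92,95]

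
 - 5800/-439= 13 + 93/439 = 13.21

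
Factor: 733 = 733^1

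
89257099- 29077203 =60179896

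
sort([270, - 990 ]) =[ - 990, 270 ] 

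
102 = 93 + 9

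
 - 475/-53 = 475/53  =  8.96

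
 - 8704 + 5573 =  - 3131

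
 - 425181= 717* ( - 593)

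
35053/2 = 17526 + 1/2=   17526.50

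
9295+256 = 9551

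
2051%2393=2051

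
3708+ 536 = 4244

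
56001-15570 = 40431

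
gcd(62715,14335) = 5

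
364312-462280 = -97968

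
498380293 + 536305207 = 1034685500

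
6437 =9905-3468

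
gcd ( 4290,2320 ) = 10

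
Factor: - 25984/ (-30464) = 29/34 = 2^( - 1 )*17^( - 1 ) *29^1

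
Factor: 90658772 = 2^2 *67^1 * 338279^1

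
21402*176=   3766752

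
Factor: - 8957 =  - 13^2*53^1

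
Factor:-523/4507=  -  523^1*4507^( - 1) 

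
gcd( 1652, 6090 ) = 14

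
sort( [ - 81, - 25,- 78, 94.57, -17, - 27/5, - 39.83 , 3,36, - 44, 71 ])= [ - 81, - 78, - 44,-39.83 ,-25, - 17, - 27/5,3,36,71,94.57]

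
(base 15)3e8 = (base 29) 11n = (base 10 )893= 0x37d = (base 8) 1575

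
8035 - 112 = 7923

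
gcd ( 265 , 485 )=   5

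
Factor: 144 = 2^4*3^2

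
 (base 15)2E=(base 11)40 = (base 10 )44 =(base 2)101100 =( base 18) 28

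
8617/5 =8617/5= 1723.40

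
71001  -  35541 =35460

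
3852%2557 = 1295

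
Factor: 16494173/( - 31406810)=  - 2^(-1)*5^ ( - 1 ) * 19^ ( - 1 )*47^( - 1 )*79^1*3517^( - 1 )*208787^1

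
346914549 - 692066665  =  - 345152116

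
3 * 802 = 2406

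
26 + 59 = 85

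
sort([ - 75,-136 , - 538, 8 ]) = [-538, - 136 ,  -  75,8 ] 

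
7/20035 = 7/20035= 0.00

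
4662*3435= 16013970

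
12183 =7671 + 4512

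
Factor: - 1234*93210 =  - 115021140 = -2^2*3^1*5^1*13^1*239^1*617^1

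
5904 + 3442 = 9346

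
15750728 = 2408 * 6541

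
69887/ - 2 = -69887/2 = -34943.50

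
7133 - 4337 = 2796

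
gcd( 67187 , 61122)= 1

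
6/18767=6/18767 = 0.00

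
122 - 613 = - 491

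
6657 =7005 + -348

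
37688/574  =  65 + 27/41 = 65.66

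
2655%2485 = 170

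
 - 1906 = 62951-64857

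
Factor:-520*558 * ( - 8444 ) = 2^6 * 3^2*5^1*13^1  *31^1* 2111^1 = 2450111040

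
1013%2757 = 1013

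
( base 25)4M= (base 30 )42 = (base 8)172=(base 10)122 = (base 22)5c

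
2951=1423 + 1528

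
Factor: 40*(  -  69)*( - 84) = 231840 = 2^5*3^2*5^1 * 7^1*23^1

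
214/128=1 + 43/64 = 1.67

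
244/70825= 244/70825= 0.00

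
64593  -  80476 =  - 15883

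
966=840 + 126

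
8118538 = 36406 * 223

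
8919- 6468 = 2451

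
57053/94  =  606+89/94 = 606.95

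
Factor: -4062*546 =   -  2217852= -  2^2*3^2*7^1 * 13^1  *  677^1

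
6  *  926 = 5556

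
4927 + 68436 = 73363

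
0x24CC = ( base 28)c0c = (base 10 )9420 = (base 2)10010011001100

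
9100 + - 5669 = 3431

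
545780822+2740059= 548520881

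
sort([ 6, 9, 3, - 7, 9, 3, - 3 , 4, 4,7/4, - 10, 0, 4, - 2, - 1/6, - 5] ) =[-10, - 7, - 5, - 3 ,-2,-1/6, 0,  7/4, 3, 3,4, 4, 4,  6, 9, 9 ] 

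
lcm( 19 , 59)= 1121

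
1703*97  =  165191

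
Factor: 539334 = 2^1 * 3^2*19^2*83^1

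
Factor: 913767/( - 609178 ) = - 2^( - 1)*3^1 = - 3/2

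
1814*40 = 72560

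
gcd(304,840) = 8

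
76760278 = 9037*8494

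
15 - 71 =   -  56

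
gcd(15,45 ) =15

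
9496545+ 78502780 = 87999325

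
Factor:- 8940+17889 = 3^1 *19^1*157^1 = 8949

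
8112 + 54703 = 62815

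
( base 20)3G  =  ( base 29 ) 2i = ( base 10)76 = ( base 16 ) 4c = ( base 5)301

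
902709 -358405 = 544304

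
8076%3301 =1474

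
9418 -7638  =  1780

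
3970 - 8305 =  - 4335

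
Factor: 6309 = 3^2*701^1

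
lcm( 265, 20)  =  1060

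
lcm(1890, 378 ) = 1890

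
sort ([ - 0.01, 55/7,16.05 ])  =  [ - 0.01,55/7,16.05]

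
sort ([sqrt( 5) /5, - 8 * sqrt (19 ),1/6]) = [ - 8*sqrt( 19 ),1/6, sqrt(5 ) /5 ]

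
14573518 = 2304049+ 12269469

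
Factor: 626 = 2^1*313^1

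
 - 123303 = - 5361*23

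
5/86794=5/86794 = 0.00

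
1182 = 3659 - 2477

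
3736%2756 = 980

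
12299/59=12299/59 = 208.46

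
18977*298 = 5655146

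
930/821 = 1 + 109/821  =  1.13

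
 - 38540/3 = -12847 + 1/3 = -12846.67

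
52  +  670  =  722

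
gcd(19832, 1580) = 4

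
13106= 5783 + 7323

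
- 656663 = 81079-737742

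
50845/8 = 50845/8  =  6355.62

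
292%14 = 12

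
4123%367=86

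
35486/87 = 35486/87 = 407.89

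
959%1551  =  959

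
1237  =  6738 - 5501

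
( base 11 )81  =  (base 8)131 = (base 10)89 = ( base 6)225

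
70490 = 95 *742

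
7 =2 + 5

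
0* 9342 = 0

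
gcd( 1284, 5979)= 3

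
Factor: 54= 2^1*3^3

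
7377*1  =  7377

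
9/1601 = 9/1601=   0.01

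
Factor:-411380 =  - 2^2*5^1 * 67^1*307^1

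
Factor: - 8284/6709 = -2^2*19^1 * 109^1*6709^ ( - 1 )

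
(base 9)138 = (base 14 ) 84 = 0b1110100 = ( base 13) 8c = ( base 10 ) 116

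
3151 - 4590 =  - 1439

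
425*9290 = 3948250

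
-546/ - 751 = 546/751 = 0.73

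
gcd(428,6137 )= 1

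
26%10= 6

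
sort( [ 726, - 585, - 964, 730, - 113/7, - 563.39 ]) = [ - 964, -585,- 563.39,-113/7, 726, 730]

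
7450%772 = 502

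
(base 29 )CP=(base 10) 373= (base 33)ba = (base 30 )cd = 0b101110101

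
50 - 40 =10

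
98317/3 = 32772  +  1/3 = 32772.33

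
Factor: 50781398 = 2^1*25390699^1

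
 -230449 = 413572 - 644021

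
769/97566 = 769/97566 = 0.01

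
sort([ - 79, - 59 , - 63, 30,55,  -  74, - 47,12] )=[-79, - 74, - 63,  -  59, - 47,12, 30,55]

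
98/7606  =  49/3803 = 0.01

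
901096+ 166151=1067247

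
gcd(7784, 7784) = 7784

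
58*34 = 1972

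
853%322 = 209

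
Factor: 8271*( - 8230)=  - 2^1*3^2*5^1*823^1*919^1  =  - 68070330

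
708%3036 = 708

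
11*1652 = 18172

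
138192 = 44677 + 93515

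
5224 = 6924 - 1700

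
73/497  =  73/497 = 0.15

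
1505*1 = 1505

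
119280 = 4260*28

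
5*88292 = 441460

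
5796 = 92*63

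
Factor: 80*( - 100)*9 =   -  72000 = - 2^6 * 3^2*5^3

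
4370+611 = 4981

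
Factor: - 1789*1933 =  - 3458137 = - 1789^1 *1933^1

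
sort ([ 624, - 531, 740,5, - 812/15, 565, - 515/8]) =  [ - 531,  -  515/8, - 812/15, 5, 565,624 , 740] 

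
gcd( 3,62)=1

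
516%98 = 26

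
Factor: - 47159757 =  - 3^2*257^1*20389^1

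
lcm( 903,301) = 903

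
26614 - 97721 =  - 71107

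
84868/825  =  102 + 718/825 = 102.87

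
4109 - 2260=1849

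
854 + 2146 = 3000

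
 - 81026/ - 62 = 1306 + 27/31 = 1306.87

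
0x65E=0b11001011110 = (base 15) 73A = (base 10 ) 1630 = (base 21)3ED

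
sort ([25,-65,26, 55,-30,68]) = [-65 , - 30, 25,26,55, 68] 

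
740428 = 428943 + 311485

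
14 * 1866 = 26124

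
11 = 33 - 22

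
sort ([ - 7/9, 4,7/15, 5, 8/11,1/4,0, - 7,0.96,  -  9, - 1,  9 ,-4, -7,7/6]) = [ - 9,  -  7, - 7, - 4, - 1, - 7/9, 0, 1/4,7/15,8/11, 0.96,7/6,4, 5, 9]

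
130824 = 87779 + 43045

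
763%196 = 175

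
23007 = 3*7669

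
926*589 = 545414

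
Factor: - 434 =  - 2^1*7^1*31^1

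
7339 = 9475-2136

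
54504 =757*72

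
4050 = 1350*3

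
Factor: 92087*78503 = 29^1*  71^1* 1297^1*  2707^1 = 7229105761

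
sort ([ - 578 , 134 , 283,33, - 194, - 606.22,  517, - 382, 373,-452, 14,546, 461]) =[ - 606.22, - 578,-452,-382, - 194, 14,33,134,283,  373,461,517, 546]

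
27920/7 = 27920/7= 3988.57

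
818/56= 14+17/28 = 14.61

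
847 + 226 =1073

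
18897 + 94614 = 113511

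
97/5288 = 97/5288  =  0.02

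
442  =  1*442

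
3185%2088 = 1097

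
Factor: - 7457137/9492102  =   - 2^( - 1 )*3^(- 2 )*349^( -1 )*1511^( -1)*7457137^1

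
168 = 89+79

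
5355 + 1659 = 7014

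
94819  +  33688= 128507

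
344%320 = 24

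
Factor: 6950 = 2^1*5^2*139^1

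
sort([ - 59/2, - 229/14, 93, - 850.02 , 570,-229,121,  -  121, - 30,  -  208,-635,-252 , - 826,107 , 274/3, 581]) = [- 850.02, - 826,- 635,- 252, - 229, - 208, - 121, - 30, - 59/2,-229/14,274/3,93,  107,121, 570,  581]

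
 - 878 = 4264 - 5142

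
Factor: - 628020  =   - 2^2*3^3*5^1*1163^1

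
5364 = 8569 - 3205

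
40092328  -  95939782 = -55847454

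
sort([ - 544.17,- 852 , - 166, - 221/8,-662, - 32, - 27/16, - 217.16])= [ - 852,  -  662, - 544.17,-217.16, - 166,  -  32, - 221/8, - 27/16]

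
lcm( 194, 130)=12610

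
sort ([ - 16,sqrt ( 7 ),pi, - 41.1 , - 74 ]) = [ - 74, - 41.1,-16  ,  sqrt ( 7 ) , pi ]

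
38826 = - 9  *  ( - 4314 ) 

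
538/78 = 269/39 = 6.90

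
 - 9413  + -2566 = - 11979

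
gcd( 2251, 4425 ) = 1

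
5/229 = 5/229 = 0.02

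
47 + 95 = 142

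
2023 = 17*119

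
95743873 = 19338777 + 76405096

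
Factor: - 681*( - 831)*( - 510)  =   - 2^1* 3^3*5^1 * 17^1*227^1*277^1 = - 288614610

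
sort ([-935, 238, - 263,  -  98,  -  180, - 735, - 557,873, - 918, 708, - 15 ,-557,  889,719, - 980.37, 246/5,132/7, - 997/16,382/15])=[-980.37, - 935, - 918,- 735,- 557 ,- 557, - 263,  -  180, - 98 , - 997/16, - 15 , 132/7,382/15,246/5,  238,708,719,873,889 ]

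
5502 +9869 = 15371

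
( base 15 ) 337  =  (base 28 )PR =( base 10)727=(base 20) 1G7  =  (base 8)1327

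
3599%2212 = 1387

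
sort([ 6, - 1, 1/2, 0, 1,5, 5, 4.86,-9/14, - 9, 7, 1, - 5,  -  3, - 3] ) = [ - 9, - 5, - 3, - 3 , - 1, - 9/14,0,1/2, 1, 1, 4.86,5, 5 , 6, 7]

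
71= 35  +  36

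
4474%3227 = 1247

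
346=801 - 455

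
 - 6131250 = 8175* ( - 750)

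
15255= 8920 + 6335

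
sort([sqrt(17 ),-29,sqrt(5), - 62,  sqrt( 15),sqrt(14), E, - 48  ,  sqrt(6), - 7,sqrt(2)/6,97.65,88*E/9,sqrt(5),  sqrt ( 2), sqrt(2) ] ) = [ - 62,  -  48, - 29,-7, sqrt ( 2 ) /6 , sqrt (2), sqrt(2 ),sqrt( 5), sqrt ( 5), sqrt(6), E,sqrt(14),sqrt(15), sqrt( 17),88*E/9,  97.65]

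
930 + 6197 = 7127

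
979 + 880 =1859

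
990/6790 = 99/679   =  0.15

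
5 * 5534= 27670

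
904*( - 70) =-63280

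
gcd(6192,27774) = 18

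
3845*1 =3845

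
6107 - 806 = 5301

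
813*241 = 195933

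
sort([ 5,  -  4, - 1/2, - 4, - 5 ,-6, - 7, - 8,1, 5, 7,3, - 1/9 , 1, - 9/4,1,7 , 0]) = [ - 8, - 7, - 6, - 5,  -  4, - 4, - 9/4, - 1/2, - 1/9,0, 1,1,1,  3,5,5,7, 7]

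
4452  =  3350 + 1102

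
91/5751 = 91/5751 = 0.02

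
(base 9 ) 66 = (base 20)30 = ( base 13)48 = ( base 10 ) 60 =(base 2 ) 111100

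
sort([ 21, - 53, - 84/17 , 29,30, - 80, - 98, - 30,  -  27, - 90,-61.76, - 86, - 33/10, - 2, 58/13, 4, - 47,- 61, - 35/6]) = [ - 98, - 90, - 86, - 80 , - 61.76, - 61, - 53, - 47, - 30, - 27,-35/6, - 84/17, - 33/10 , - 2,4,58/13,21, 29,  30] 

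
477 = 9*53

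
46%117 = 46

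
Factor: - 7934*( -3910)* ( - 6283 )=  - 194910849020 = - 2^2  *5^1* 17^1 * 23^1 * 61^1*103^1*3967^1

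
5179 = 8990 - 3811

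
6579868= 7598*866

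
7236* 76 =549936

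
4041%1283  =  192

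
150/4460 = 15/446 = 0.03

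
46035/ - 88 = - 524+ 7/8 = - 523.12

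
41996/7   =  41996/7 =5999.43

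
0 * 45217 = 0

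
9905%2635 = 2000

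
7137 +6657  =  13794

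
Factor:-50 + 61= 11 = 11^1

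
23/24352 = 23/24352=0.00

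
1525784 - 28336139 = - 26810355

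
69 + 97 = 166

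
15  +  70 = 85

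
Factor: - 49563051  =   - 3^1*47^1*347^1 * 1013^1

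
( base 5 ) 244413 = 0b10010010001110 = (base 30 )ABS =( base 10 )9358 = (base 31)9MR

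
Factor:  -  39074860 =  - 2^2*5^1*11^1 * 47^1*3779^1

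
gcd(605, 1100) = 55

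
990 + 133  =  1123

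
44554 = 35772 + 8782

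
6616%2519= 1578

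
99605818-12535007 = 87070811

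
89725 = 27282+62443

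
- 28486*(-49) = 1395814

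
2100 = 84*25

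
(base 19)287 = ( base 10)881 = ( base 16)371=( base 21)1KK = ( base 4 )31301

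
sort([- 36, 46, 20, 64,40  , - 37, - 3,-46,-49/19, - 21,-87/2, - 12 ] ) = [ - 46,  -  87/2, - 37, - 36, - 21, - 12, -3 , - 49/19, 20,40,46 , 64] 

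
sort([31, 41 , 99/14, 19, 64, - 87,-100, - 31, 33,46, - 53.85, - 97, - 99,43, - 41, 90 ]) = [  -  100, - 99, -97,- 87, - 53.85, - 41,  -  31, 99/14, 19, 31, 33, 41,  43, 46, 64, 90 ]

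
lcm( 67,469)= 469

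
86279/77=86279/77  =  1120.51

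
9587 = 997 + 8590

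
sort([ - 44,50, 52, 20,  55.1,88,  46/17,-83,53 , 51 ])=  [-83, - 44,46/17,  20,50,51 , 52, 53, 55.1,88] 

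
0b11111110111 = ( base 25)36e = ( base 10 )2039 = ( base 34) 1px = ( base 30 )27T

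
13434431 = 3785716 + 9648715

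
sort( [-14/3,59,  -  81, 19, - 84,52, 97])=[ - 84, - 81,  -  14/3, 19, 52,59, 97]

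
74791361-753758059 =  - 678966698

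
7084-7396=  - 312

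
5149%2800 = 2349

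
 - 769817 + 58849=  - 710968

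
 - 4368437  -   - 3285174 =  - 1083263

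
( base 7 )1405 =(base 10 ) 544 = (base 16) 220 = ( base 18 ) 1C4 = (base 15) 264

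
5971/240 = 24 + 211/240 = 24.88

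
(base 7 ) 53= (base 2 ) 100110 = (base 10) 38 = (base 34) 14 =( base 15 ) 28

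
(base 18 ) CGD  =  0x105D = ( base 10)4189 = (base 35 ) 3eo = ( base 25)6he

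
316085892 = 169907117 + 146178775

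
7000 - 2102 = 4898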